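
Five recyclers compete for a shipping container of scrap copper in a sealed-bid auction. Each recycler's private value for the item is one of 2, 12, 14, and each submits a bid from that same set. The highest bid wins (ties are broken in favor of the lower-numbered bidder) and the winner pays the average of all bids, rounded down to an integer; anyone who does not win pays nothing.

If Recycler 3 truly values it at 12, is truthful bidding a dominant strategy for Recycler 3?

Consider the case where Recycler 1 bids 2, Recycler 2 bids 2, Recycler 4 bids 2 and Recycler 5 bids 14.
Truthful bid 12: loses, pays 0, utility 0.
Bid 14 instead: wins, pays 6, utility 12 - 6 = 6.
Since 6 > 0, bidding 14 is strictly better here, so truthful bidding is not dominant.

No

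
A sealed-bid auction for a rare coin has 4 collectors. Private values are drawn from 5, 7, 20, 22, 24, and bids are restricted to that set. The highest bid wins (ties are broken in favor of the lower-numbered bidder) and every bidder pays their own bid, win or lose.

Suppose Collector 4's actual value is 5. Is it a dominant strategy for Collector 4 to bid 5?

Consider the case where Collector 1 bids 5, Collector 2 bids 5 and Collector 3 bids 5.
Truthful bid 5: loses but pays 5, utility -5.
Bid 7 instead: wins, pays 7, utility 5 - 7 = -2.
Since -2 > -5, bidding 7 is strictly better here, so truthful bidding is not dominant.

No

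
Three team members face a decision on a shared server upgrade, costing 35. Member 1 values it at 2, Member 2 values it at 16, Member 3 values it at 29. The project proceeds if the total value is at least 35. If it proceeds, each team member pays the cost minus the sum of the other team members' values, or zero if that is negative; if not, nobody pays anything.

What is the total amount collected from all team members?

Total value 47 ≥ cost 35, so it is built.
Member 1: others sum to 45; max(0, 35 - 45) = 0.
Member 2: others sum to 31; max(0, 35 - 31) = 4.
Member 3: others sum to 18; max(0, 35 - 18) = 17.
Total collected = 0 + 4 + 17 = 21.

21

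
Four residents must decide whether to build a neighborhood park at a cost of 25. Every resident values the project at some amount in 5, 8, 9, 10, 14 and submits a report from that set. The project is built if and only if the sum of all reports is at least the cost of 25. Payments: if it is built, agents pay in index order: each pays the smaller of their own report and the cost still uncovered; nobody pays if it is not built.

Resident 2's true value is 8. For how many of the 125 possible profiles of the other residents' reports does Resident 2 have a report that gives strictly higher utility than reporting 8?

Others report (5, 5, 10): truth gives 0; report 5 gives 3 > 0. Violating.
Others report (5, 5, 14): truth gives 0; report 5 gives 3 > 0. Violating.
Others report (5, 8, 8): truth gives 0; report 5 gives 3 > 0. Violating.
Others report (5, 8, 9): truth gives 0; report 5 gives 3 > 0. Violating.
Others report (5, 5, 5): truth gives 0; no alternative beats it.
Others report (5, 5, 8): truth gives 0; no alternative beats it.
(Checking all 125 profiles: 118 have a profitable deviation, 7 do not.)

118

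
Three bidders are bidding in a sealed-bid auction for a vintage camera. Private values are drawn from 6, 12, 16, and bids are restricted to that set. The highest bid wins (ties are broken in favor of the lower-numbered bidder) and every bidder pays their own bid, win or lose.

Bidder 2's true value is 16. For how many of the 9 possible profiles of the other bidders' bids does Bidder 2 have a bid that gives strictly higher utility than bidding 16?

Others bid (6, 6): truth gives 0; bid 12 gives 4 > 0. Violating.
Others bid (6, 12): truth gives 0; bid 12 gives 4 > 0. Violating.
Others bid (16, 6): truth gives -16; bid 6 gives -6 > -16. Violating.
Others bid (16, 12): truth gives -16; bid 6 gives -6 > -16. Violating.
Others bid (6, 16): truth gives 0; no alternative beats it.
Others bid (12, 6): truth gives 0; no alternative beats it.
(Checking all 9 profiles: 5 have a profitable deviation, 4 do not.)

5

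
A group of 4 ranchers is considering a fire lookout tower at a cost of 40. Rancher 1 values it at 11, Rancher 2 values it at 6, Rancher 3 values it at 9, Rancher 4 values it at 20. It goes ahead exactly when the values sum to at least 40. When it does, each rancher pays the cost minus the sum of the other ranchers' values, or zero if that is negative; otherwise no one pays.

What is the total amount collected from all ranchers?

Total value 46 ≥ cost 40, so it is built.
Rancher 1: others sum to 35; max(0, 40 - 35) = 5.
Rancher 2: others sum to 40; max(0, 40 - 40) = 0.
Rancher 3: others sum to 37; max(0, 40 - 37) = 3.
Rancher 4: others sum to 26; max(0, 40 - 26) = 14.
Total collected = 5 + 0 + 3 + 14 = 22.

22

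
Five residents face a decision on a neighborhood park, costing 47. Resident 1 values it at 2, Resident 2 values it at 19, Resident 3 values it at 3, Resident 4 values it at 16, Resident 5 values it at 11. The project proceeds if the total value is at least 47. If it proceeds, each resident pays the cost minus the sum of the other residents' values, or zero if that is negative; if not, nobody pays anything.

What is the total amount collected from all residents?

Total value 51 ≥ cost 47, so it is built.
Resident 1: others sum to 49; max(0, 47 - 49) = 0.
Resident 2: others sum to 32; max(0, 47 - 32) = 15.
Resident 3: others sum to 48; max(0, 47 - 48) = 0.
Resident 4: others sum to 35; max(0, 47 - 35) = 12.
Resident 5: others sum to 40; max(0, 47 - 40) = 7.
Total collected = 0 + 15 + 0 + 12 + 7 = 34.

34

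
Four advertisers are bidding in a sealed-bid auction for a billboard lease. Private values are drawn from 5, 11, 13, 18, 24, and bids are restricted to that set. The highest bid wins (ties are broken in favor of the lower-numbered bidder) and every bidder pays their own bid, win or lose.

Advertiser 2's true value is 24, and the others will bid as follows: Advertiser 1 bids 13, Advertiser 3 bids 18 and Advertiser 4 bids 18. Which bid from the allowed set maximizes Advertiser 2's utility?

Bid 5: loses but pays 5, utility -5.
Bid 11: loses but pays 11, utility -11.
Bid 13: loses but pays 13, utility -13.
Bid 18: wins, pays 18, utility 24 - 18 = 6.
Bid 24: wins, pays 24, utility 24 - 24 = 0.
The best choice is 18 with utility 6.

18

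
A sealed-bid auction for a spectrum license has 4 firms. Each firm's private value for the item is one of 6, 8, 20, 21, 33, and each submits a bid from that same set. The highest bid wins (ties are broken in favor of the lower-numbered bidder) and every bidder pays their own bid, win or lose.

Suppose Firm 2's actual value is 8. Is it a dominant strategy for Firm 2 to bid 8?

Consider the case where Firm 1 bids 6, Firm 3 bids 6 and Firm 4 bids 20.
Truthful bid 8: loses but pays 8, utility -8.
Bid 6 instead: loses but pays 6, utility -6.
Since -6 > -8, bidding 6 is strictly better here, so truthful bidding is not dominant.

No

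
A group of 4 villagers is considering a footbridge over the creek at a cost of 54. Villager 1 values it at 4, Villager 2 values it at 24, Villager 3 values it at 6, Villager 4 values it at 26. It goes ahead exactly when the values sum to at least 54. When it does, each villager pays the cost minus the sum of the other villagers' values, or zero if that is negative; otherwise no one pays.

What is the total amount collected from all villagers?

38

Total value 60 ≥ cost 54, so it is built.
Villager 1: others sum to 56; max(0, 54 - 56) = 0.
Villager 2: others sum to 36; max(0, 54 - 36) = 18.
Villager 3: others sum to 54; max(0, 54 - 54) = 0.
Villager 4: others sum to 34; max(0, 54 - 34) = 20.
Total collected = 0 + 18 + 0 + 20 = 38.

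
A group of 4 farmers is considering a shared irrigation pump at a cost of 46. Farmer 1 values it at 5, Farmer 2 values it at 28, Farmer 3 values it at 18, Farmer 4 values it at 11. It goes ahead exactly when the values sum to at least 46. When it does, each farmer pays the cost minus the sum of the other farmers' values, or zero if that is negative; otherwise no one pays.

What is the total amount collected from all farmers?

Total value 62 ≥ cost 46, so it is built.
Farmer 1: others sum to 57; max(0, 46 - 57) = 0.
Farmer 2: others sum to 34; max(0, 46 - 34) = 12.
Farmer 3: others sum to 44; max(0, 46 - 44) = 2.
Farmer 4: others sum to 51; max(0, 46 - 51) = 0.
Total collected = 0 + 12 + 2 + 0 = 14.

14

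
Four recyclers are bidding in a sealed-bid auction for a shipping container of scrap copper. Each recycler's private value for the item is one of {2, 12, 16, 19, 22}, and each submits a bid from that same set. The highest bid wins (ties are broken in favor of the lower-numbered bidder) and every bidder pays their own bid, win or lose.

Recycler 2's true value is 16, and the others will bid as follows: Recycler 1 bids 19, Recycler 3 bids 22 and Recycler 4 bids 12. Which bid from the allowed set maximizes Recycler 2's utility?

Bid 2: loses but pays 2, utility -2.
Bid 12: loses but pays 12, utility -12.
Bid 16: loses but pays 16, utility -16.
Bid 19: loses but pays 19, utility -19.
Bid 22: wins, pays 22, utility 16 - 22 = -6.
The best choice is 2 with utility -2.

2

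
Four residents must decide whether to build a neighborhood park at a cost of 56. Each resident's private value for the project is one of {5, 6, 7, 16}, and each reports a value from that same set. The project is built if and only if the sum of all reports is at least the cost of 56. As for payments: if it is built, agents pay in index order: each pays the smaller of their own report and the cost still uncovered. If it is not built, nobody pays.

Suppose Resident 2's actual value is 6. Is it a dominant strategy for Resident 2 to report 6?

Yes

Check each profile of the others' reports and compare truth against every alternative report.
Others report (5, 5, 5): truth gives 0, best alternative gives 0.
Others report (5, 5, 6): truth gives 0, best alternative gives 0.
Others report (5, 5, 7): truth gives 0, best alternative gives 0.
Others report (5, 5, 16): truth gives 0, best alternative gives 0.
Others report (5, 6, 5): truth gives 0, best alternative gives 0.
Others report (5, 6, 6): truth gives 0, best alternative gives 0.
(Remaining 58 profiles checked similarly; truth is weakly best in each.)
In every case the truthful report is at least as good as any alternative, so it is a dominant strategy.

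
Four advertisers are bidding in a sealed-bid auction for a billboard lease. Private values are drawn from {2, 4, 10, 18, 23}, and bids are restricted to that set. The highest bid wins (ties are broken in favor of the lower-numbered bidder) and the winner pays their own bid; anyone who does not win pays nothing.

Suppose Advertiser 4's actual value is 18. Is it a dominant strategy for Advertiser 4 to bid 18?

No

Consider the case where Advertiser 1 bids 2, Advertiser 2 bids 2 and Advertiser 3 bids 2.
Truthful bid 18: wins, pays 18, utility 18 - 18 = 0.
Bid 4 instead: wins, pays 4, utility 18 - 4 = 14.
Since 14 > 0, bidding 4 is strictly better here, so truthful bidding is not dominant.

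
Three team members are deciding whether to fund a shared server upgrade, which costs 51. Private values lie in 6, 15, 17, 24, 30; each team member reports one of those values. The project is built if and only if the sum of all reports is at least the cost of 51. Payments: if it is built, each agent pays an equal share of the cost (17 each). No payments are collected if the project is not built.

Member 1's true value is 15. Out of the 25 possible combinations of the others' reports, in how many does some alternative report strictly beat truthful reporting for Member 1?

6

Others report (6, 30): truth gives -2; report 6 gives 0 > -2. Violating.
Others report (15, 24): truth gives -2; report 6 gives 0 > -2. Violating.
Others report (17, 24): truth gives -2; report 6 gives 0 > -2. Violating.
Others report (24, 15): truth gives -2; report 6 gives 0 > -2. Violating.
Others report (6, 6): truth gives 0; no alternative beats it.
Others report (6, 15): truth gives 0; no alternative beats it.
(Checking all 25 profiles: 6 have a profitable deviation, 19 do not.)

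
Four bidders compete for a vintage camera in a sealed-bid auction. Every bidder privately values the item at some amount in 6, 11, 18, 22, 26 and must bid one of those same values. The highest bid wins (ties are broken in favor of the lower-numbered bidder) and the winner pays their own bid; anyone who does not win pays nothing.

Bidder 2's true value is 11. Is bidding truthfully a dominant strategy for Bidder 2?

Check each profile of the others' bids and compare truth against every alternative bid.
Others bid (6, 6, 6): truth gives 0, best alternative gives 0.
Others bid (6, 6, 11): truth gives 0, best alternative gives 0.
Others bid (6, 6, 18): truth gives 0, best alternative gives 0.
Others bid (6, 6, 22): truth gives 0, best alternative gives 0.
Others bid (6, 6, 26): truth gives 0, best alternative gives 0.
Others bid (6, 11, 6): truth gives 0, best alternative gives 0.
(Remaining 119 profiles checked similarly; truth is weakly best in each.)
In every case the truthful bid is at least as good as any alternative, so it is a dominant strategy.

Yes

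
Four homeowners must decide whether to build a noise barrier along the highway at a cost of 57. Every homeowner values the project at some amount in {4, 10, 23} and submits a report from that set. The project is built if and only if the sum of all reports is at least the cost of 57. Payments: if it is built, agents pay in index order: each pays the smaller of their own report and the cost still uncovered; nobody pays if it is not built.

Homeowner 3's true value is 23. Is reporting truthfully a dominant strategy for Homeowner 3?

Consider the case where Homeowner 1 reports 4, Homeowner 2 reports 23 and Homeowner 4 reports 23.
Truthful report 23: project built, pays 23, utility 23 - 23 = 0.
Report 10 instead: project built, pays 10, utility 23 - 10 = 13.
Since 13 > 0, reporting 10 is strictly better here, so truthful reporting is not dominant.

No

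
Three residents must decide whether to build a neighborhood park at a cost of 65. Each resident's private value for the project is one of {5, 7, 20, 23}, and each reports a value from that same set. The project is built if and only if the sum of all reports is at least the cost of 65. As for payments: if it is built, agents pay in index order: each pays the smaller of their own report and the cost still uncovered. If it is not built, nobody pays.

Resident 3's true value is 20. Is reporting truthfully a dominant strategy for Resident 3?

Yes

Check each profile of the others' reports and compare truth against every alternative report.
Others report (23, 23): truth gives 1, best alternative gives 1.
Others report (5, 5): truth gives 0, best alternative gives 0.
Others report (5, 7): truth gives 0, best alternative gives 0.
Others report (5, 20): truth gives 0, best alternative gives 0.
Others report (5, 23): truth gives 0, best alternative gives 0.
Others report (7, 5): truth gives 0, best alternative gives 0.
(Remaining 10 profiles checked similarly; truth is weakly best in each.)
In every case the truthful report is at least as good as any alternative, so it is a dominant strategy.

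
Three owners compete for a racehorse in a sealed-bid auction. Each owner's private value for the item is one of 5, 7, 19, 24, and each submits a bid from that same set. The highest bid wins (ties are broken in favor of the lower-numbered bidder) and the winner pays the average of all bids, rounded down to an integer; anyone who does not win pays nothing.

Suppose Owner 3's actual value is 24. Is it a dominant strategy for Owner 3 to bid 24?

Consider the case where Owner 1 bids 5 and Owner 2 bids 5.
Truthful bid 24: wins, pays 11, utility 24 - 11 = 13.
Bid 7 instead: wins, pays 5, utility 24 - 5 = 19.
Since 19 > 13, bidding 7 is strictly better here, so truthful bidding is not dominant.

No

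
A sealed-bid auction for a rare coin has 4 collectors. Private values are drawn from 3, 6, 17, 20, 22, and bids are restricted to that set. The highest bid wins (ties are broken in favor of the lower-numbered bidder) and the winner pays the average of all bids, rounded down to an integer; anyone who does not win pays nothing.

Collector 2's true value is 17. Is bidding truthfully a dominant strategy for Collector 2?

Consider the case where Collector 1 bids 3, Collector 3 bids 3 and Collector 4 bids 3.
Truthful bid 17: wins, pays 6, utility 17 - 6 = 11.
Bid 6 instead: wins, pays 3, utility 17 - 3 = 14.
Since 14 > 11, bidding 6 is strictly better here, so truthful bidding is not dominant.

No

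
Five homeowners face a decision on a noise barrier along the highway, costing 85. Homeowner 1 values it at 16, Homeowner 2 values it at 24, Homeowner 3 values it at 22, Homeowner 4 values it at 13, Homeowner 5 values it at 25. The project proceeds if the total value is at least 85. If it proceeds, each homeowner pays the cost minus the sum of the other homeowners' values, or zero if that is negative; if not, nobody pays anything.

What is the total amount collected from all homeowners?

Total value 100 ≥ cost 85, so it is built.
Homeowner 1: others sum to 84; max(0, 85 - 84) = 1.
Homeowner 2: others sum to 76; max(0, 85 - 76) = 9.
Homeowner 3: others sum to 78; max(0, 85 - 78) = 7.
Homeowner 4: others sum to 87; max(0, 85 - 87) = 0.
Homeowner 5: others sum to 75; max(0, 85 - 75) = 10.
Total collected = 1 + 9 + 7 + 0 + 10 = 27.

27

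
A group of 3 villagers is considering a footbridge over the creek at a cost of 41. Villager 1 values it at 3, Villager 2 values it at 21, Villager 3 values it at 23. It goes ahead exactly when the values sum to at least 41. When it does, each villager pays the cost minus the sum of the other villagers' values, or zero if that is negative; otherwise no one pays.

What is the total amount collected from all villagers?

32

Total value 47 ≥ cost 41, so it is built.
Villager 1: others sum to 44; max(0, 41 - 44) = 0.
Villager 2: others sum to 26; max(0, 41 - 26) = 15.
Villager 3: others sum to 24; max(0, 41 - 24) = 17.
Total collected = 0 + 15 + 17 = 32.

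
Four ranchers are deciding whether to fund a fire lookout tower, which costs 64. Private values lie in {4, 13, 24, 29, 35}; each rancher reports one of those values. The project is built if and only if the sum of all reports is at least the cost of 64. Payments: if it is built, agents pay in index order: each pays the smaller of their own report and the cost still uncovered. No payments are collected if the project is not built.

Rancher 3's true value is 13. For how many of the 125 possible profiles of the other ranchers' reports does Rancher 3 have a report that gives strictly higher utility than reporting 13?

60

Others report (4, 24, 35): truth gives 0; report 4 gives 9 > 0. Violating.
Others report (4, 29, 29): truth gives 0; report 4 gives 9 > 0. Violating.
Others report (4, 29, 35): truth gives 0; report 4 gives 9 > 0. Violating.
Others report (4, 35, 24): truth gives 0; report 4 gives 9 > 0. Violating.
Others report (4, 4, 4): truth gives 0; no alternative beats it.
Others report (4, 4, 13): truth gives 0; no alternative beats it.
(Checking all 125 profiles: 60 have a profitable deviation, 65 do not.)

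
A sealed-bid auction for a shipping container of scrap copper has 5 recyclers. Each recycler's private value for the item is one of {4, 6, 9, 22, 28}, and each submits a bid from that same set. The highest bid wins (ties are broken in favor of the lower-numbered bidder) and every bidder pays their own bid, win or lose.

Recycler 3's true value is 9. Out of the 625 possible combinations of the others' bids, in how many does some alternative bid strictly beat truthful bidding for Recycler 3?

Others bid (4, 4, 4, 4): truth gives 0; bid 6 gives 3 > 0. Violating.
Others bid (4, 4, 4, 6): truth gives 0; bid 6 gives 3 > 0. Violating.
Others bid (4, 4, 4, 22): truth gives -9; bid 4 gives -4 > -9. Violating.
Others bid (4, 4, 4, 28): truth gives -9; bid 4 gives -4 > -9. Violating.
Others bid (4, 4, 4, 9): truth gives 0; no alternative beats it.
Others bid (4, 4, 6, 9): truth gives 0; no alternative beats it.
(Checking all 625 profiles: 593 have a profitable deviation, 32 do not.)

593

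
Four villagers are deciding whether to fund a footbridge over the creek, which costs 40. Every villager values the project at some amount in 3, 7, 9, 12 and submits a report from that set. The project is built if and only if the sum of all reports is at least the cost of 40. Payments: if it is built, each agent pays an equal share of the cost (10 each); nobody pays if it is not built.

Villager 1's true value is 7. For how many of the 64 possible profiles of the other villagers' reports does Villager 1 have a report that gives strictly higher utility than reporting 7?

Others report (9, 12, 12): truth gives -3; report 3 gives 0 > -3. Violating.
Others report (12, 9, 12): truth gives -3; report 3 gives 0 > -3. Violating.
Others report (12, 12, 9): truth gives -3; report 3 gives 0 > -3. Violating.
Others report (12, 12, 12): truth gives -3; report 3 gives 0 > -3. Violating.
Others report (3, 3, 3): truth gives 0; no alternative beats it.
Others report (3, 3, 7): truth gives 0; no alternative beats it.
(Checking all 64 profiles: 4 have a profitable deviation, 60 do not.)

4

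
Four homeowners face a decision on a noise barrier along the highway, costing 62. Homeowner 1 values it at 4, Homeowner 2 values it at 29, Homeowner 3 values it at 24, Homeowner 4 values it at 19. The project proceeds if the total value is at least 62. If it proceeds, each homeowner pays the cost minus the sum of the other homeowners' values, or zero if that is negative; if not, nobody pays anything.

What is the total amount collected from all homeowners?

30

Total value 76 ≥ cost 62, so it is built.
Homeowner 1: others sum to 72; max(0, 62 - 72) = 0.
Homeowner 2: others sum to 47; max(0, 62 - 47) = 15.
Homeowner 3: others sum to 52; max(0, 62 - 52) = 10.
Homeowner 4: others sum to 57; max(0, 62 - 57) = 5.
Total collected = 0 + 15 + 10 + 5 = 30.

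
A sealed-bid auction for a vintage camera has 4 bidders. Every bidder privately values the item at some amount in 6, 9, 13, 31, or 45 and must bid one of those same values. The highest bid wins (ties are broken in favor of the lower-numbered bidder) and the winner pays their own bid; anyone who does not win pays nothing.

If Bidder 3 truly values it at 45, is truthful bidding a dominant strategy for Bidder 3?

Consider the case where Bidder 1 bids 6, Bidder 2 bids 6 and Bidder 4 bids 6.
Truthful bid 45: wins, pays 45, utility 45 - 45 = 0.
Bid 9 instead: wins, pays 9, utility 45 - 9 = 36.
Since 36 > 0, bidding 9 is strictly better here, so truthful bidding is not dominant.

No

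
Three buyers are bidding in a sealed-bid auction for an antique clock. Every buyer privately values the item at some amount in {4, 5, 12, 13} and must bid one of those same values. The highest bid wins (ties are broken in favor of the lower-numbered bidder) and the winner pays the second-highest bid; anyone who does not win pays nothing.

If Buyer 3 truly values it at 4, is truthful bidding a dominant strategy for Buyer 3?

Yes

Check each profile of the others' bids and compare truth against every alternative bid.
Others bid (4, 4): truth gives 0, best alternative gives 0.
Others bid (4, 5): truth gives 0, best alternative gives 0.
Others bid (4, 12): truth gives 0, best alternative gives 0.
Others bid (4, 13): truth gives 0, best alternative gives 0.
Others bid (5, 4): truth gives 0, best alternative gives 0.
Others bid (5, 5): truth gives 0, best alternative gives 0.
(Remaining 10 profiles checked similarly; truth is weakly best in each.)
In every case the truthful bid is at least as good as any alternative, so it is a dominant strategy.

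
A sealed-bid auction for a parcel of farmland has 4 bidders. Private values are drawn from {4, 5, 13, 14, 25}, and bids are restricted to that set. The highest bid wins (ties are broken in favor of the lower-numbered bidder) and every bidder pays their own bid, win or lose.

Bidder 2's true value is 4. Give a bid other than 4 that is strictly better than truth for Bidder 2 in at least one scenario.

5

Suppose Bidder 1 bids 4, Bidder 3 bids 4 and Bidder 4 bids 4.
Bid 4: loses but pays 4, utility -4.
Bid 5: wins, pays 5, utility 4 - 5 = -1.
So bidding 5 beats truth here (-1 > -4).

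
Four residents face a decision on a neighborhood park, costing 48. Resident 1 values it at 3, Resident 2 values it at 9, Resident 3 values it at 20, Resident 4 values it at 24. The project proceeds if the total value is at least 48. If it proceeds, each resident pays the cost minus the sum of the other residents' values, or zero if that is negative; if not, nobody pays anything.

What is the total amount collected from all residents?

29

Total value 56 ≥ cost 48, so it is built.
Resident 1: others sum to 53; max(0, 48 - 53) = 0.
Resident 2: others sum to 47; max(0, 48 - 47) = 1.
Resident 3: others sum to 36; max(0, 48 - 36) = 12.
Resident 4: others sum to 32; max(0, 48 - 32) = 16.
Total collected = 0 + 1 + 12 + 16 = 29.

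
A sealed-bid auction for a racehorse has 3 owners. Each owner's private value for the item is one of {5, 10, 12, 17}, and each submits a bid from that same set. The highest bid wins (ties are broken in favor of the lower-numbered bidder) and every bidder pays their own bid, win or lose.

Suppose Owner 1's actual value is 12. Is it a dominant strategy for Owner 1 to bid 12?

No

Consider the case where Owner 2 bids 5 and Owner 3 bids 5.
Truthful bid 12: wins, pays 12, utility 12 - 12 = 0.
Bid 5 instead: wins, pays 5, utility 12 - 5 = 7.
Since 7 > 0, bidding 5 is strictly better here, so truthful bidding is not dominant.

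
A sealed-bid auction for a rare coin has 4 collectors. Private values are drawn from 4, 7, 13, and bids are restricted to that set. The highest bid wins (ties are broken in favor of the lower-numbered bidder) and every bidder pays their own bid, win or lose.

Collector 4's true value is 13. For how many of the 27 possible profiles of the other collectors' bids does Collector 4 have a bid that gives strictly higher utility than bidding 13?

Others bid (4, 4, 4): truth gives 0; bid 7 gives 6 > 0. Violating.
Others bid (4, 4, 13): truth gives -13; bid 4 gives -4 > -13. Violating.
Others bid (4, 7, 13): truth gives -13; bid 4 gives -4 > -13. Violating.
Others bid (4, 13, 4): truth gives -13; bid 4 gives -4 > -13. Violating.
Others bid (4, 4, 7): truth gives 0; no alternative beats it.
Others bid (4, 7, 4): truth gives 0; no alternative beats it.
(Checking all 27 profiles: 20 have a profitable deviation, 7 do not.)

20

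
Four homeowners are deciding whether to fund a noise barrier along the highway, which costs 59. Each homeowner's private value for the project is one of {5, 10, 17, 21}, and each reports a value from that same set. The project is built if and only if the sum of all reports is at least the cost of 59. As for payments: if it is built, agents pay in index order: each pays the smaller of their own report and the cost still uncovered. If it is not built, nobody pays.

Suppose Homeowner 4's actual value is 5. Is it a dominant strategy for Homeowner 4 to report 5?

Yes

Check each profile of the others' reports and compare truth against every alternative report.
Others report (17, 17, 17): truth gives 0, best alternative gives -3.
Others report (10, 21, 21): truth gives 0, best alternative gives -2.
Others report (21, 10, 21): truth gives 0, best alternative gives -2.
Others report (21, 21, 10): truth gives 0, best alternative gives -2.
Others report (17, 21, 21): truth gives 5, best alternative gives 5.
Others report (21, 17, 21): truth gives 5, best alternative gives 5.
(Remaining 58 profiles checked similarly; truth is weakly best in each.)
In every case the truthful report is at least as good as any alternative, so it is a dominant strategy.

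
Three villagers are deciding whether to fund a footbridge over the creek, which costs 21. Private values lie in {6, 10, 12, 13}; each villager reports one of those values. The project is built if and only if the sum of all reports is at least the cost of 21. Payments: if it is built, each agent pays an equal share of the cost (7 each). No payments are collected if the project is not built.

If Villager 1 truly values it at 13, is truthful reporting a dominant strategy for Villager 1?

Yes

Check each profile of the others' reports and compare truth against every alternative report.
Others report (6, 6): truth gives 6, best alternative gives 6.
Others report (6, 10): truth gives 6, best alternative gives 6.
Others report (6, 12): truth gives 6, best alternative gives 6.
Others report (6, 13): truth gives 6, best alternative gives 6.
Others report (10, 6): truth gives 6, best alternative gives 6.
Others report (10, 10): truth gives 6, best alternative gives 6.
(Remaining 10 profiles checked similarly; truth is weakly best in each.)
In every case the truthful report is at least as good as any alternative, so it is a dominant strategy.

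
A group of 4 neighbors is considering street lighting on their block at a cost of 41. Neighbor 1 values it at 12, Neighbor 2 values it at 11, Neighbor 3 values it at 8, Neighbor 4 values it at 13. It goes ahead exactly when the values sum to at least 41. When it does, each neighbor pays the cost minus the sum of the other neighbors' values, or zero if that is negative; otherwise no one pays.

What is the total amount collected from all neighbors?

32

Total value 44 ≥ cost 41, so it is built.
Neighbor 1: others sum to 32; max(0, 41 - 32) = 9.
Neighbor 2: others sum to 33; max(0, 41 - 33) = 8.
Neighbor 3: others sum to 36; max(0, 41 - 36) = 5.
Neighbor 4: others sum to 31; max(0, 41 - 31) = 10.
Total collected = 9 + 8 + 5 + 10 = 32.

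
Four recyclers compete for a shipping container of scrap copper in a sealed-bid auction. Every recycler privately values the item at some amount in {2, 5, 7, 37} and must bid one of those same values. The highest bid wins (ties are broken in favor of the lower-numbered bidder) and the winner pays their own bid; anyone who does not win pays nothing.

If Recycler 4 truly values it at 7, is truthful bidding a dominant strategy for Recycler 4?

No

Consider the case where Recycler 1 bids 2, Recycler 2 bids 2 and Recycler 3 bids 2.
Truthful bid 7: wins, pays 7, utility 7 - 7 = 0.
Bid 5 instead: wins, pays 5, utility 7 - 5 = 2.
Since 2 > 0, bidding 5 is strictly better here, so truthful bidding is not dominant.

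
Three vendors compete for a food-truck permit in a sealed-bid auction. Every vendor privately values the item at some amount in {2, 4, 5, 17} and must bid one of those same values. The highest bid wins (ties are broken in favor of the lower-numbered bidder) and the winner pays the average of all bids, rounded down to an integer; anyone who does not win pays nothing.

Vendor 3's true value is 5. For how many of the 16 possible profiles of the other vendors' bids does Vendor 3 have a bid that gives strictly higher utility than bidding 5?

Others bid (2, 2): truth gives 2; bid 4 gives 3 > 2. Violating.
Others bid (2, 4): truth gives 2; no alternative beats it.
Others bid (2, 5): truth gives 0; no alternative beats it.
(Checking all 16 profiles: 1 has a profitable deviation, 15 do not.)

1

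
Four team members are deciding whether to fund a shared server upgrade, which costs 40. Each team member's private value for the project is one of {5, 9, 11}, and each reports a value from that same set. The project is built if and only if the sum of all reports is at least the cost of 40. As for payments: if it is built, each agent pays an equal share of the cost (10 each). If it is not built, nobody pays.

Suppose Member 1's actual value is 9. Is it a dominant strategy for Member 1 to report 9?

No

Consider the case where Member 2 reports 9, Member 3 reports 11 and Member 4 reports 11.
Truthful report 9: project built, pays 10, utility 9 - 10 = -1.
Report 5 instead: project not built, utility 0.
Since 0 > -1, reporting 5 is strictly better here, so truthful reporting is not dominant.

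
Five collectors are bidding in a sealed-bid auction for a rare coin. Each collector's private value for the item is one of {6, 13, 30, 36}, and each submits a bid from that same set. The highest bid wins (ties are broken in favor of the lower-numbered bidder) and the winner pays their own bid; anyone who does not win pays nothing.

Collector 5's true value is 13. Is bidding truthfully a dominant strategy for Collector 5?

Yes

Check each profile of the others' bids and compare truth against every alternative bid.
Others bid (6, 6, 6, 6): truth gives 0, best alternative gives 0.
Others bid (6, 6, 6, 13): truth gives 0, best alternative gives 0.
Others bid (6, 6, 6, 30): truth gives 0, best alternative gives 0.
Others bid (6, 6, 6, 36): truth gives 0, best alternative gives 0.
Others bid (6, 6, 13, 6): truth gives 0, best alternative gives 0.
Others bid (6, 6, 13, 13): truth gives 0, best alternative gives 0.
(Remaining 250 profiles checked similarly; truth is weakly best in each.)
In every case the truthful bid is at least as good as any alternative, so it is a dominant strategy.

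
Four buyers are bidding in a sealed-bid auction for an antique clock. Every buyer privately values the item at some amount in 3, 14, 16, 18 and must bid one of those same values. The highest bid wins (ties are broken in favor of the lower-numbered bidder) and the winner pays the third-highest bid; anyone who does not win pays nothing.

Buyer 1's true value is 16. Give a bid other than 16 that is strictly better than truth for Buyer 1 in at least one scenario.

18

Suppose Buyer 2 bids 3, Buyer 3 bids 3 and Buyer 4 bids 18.
Bid 16: loses, pays 0, utility 0.
Bid 18: wins, pays 3, utility 16 - 3 = 13.
So bidding 18 beats truth here (13 > 0).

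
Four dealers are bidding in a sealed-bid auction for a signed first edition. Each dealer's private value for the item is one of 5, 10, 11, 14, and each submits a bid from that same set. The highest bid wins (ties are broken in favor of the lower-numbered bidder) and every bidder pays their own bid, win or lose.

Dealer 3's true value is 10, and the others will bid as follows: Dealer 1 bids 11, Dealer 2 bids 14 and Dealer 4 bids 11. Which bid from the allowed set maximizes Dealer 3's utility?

5

Bid 5: loses but pays 5, utility -5.
Bid 10: loses but pays 10, utility -10.
Bid 11: loses but pays 11, utility -11.
Bid 14: loses but pays 14, utility -14.
The best choice is 5 with utility -5.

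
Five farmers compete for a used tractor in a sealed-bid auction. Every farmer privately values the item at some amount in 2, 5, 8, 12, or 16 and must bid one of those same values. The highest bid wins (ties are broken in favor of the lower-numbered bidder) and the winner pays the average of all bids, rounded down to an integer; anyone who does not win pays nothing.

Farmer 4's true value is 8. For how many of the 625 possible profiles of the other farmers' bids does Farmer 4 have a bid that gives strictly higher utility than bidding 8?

Others bid (2, 2, 2, 2): truth gives 5; bid 5 gives 6 > 5. Violating.
Others bid (2, 2, 2, 12): truth gives 0; bid 12 gives 2 > 0. Violating.
Others bid (2, 2, 2, 16): truth gives 0; bid 16 gives 1 > 0. Violating.
Others bid (2, 2, 5, 12): truth gives 0; bid 12 gives 2 > 0. Violating.
Others bid (2, 2, 2, 5): truth gives 5; no alternative beats it.
Others bid (2, 2, 2, 8): truth gives 4; no alternative beats it.
(Checking all 625 profiles: 83 have a profitable deviation, 542 do not.)

83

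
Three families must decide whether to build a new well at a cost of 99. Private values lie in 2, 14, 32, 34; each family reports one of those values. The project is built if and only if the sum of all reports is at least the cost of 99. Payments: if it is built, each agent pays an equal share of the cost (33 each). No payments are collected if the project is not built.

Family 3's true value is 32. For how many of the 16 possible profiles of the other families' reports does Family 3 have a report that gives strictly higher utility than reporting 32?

Others report (34, 34): truth gives -1; report 2 gives 0 > -1. Violating.
Others report (2, 2): truth gives 0; no alternative beats it.
Others report (2, 14): truth gives 0; no alternative beats it.
(Checking all 16 profiles: 1 has a profitable deviation, 15 do not.)

1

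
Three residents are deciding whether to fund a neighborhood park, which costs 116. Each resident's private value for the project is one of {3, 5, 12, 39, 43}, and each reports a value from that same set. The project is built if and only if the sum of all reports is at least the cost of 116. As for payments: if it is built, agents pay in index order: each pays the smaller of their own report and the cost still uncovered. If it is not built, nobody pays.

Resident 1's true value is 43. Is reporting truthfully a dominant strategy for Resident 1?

No

Consider the case where Resident 2 reports 39 and Resident 3 reports 39.
Truthful report 43: project built, pays 43, utility 43 - 43 = 0.
Report 39 instead: project built, pays 39, utility 43 - 39 = 4.
Since 4 > 0, reporting 39 is strictly better here, so truthful reporting is not dominant.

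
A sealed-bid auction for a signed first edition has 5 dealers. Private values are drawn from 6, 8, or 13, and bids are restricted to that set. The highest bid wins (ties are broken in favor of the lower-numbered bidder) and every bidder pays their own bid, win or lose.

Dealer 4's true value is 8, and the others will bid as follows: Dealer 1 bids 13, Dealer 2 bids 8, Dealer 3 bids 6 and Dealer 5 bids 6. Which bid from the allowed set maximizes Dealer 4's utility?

6

Bid 6: loses but pays 6, utility -6.
Bid 8: loses but pays 8, utility -8.
Bid 13: loses but pays 13, utility -13.
The best choice is 6 with utility -6.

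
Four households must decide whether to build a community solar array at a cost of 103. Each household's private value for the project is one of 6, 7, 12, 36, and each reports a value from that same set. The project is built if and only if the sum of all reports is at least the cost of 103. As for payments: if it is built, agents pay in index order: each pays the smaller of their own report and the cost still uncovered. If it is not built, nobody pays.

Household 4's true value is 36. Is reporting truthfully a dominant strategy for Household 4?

Yes

Check each profile of the others' reports and compare truth against every alternative report.
Others report (12, 36, 36): truth gives 17, best alternative gives 0.
Others report (36, 12, 36): truth gives 17, best alternative gives 0.
Others report (36, 36, 12): truth gives 17, best alternative gives 0.
Others report (7, 36, 36): truth gives 12, best alternative gives 0.
Others report (36, 7, 36): truth gives 12, best alternative gives 0.
Others report (36, 36, 7): truth gives 12, best alternative gives 0.
(Remaining 58 profiles checked similarly; truth is weakly best in each.)
In every case the truthful report is at least as good as any alternative, so it is a dominant strategy.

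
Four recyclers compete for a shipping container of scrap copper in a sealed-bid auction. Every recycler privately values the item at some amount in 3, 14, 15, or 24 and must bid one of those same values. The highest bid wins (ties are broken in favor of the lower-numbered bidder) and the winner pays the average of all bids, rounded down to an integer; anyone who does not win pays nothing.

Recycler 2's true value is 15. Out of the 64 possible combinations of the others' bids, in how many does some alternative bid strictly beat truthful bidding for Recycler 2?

8

Others bid (3, 3, 3): truth gives 9; bid 14 gives 10 > 9. Violating.
Others bid (3, 3, 24): truth gives 0; bid 24 gives 2 > 0. Violating.
Others bid (3, 24, 3): truth gives 0; bid 24 gives 2 > 0. Violating.
Others bid (15, 3, 3): truth gives 0; bid 24 gives 4 > 0. Violating.
Others bid (3, 3, 14): truth gives 7; no alternative beats it.
Others bid (3, 3, 15): truth gives 6; no alternative beats it.
(Checking all 64 profiles: 8 have a profitable deviation, 56 do not.)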